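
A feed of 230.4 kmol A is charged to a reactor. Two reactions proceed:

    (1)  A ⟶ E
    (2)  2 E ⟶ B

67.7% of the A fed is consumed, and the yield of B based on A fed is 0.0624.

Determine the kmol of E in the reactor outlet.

127 kmol

Conversion of A: A consumed = 1ξ₁ = 0.677 × 230.4 → ξ₁ = 156 kmol.
Yield of B: 1ξ₂ / 230.4 = 0.0624 → ξ₂ = 14.38 kmol.
Outlet amounts (n = n₀ + Σ ν·ξ):
  A: 230.4 − 1(156) = 74.42
  E: 0 + 1(156) − 2(14.38) = 127.2
  B: 0 + 1(14.38) = 14.38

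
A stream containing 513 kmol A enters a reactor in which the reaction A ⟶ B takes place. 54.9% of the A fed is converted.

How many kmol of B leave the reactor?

A reacted = 0.549 × 513 = 281.6 kmol; ν_A = −1, so ξ = 281.6/1 = 281.6 kmol.
Outlet amounts (n = n₀ + ν ξ):
  A: 513 − 1(281.6) = 231.4
  B: 0 + 1(281.6) = 281.6

282 kmol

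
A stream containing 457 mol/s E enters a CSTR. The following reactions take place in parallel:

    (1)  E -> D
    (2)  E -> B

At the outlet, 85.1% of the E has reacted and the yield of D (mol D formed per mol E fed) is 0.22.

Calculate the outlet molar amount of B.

288 mol/s

Yield of D: 1ξ₁ / 457 = 0.22 → ξ₁ = 100.5 mol/s.
Conversion of E: 1ξ₁ + 1ξ₂ = 0.851 × 457 = 388.9 → ξ₂ = 288.4 mol/s.
Outlet amounts (n = n₀ + Σ ν·ξ):
  E: 457 − 1(100.5) − 1(288.4) = 68.09
  D: 0 + 1(100.5) = 100.5
  B: 0 + 1(288.4) = 288.4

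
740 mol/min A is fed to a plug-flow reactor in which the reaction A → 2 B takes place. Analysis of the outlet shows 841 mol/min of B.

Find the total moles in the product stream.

For B: n = n₀ + 2ξ → 841 = 0 + 2ξ, giving ξ = 420.5 mol/min.
Outlet amounts (n = n₀ + ν ξ):
  A: 740 − 1(420.5) = 319.5
  B: 0 + 2(420.5) = 841
Total out = 319.5 + 841 = 1160 mol/min.

1160 mol/min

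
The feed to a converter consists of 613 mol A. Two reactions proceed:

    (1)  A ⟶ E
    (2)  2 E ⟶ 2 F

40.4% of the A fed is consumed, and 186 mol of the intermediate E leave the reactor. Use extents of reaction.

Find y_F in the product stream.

Conversion of A: A consumed = 1ξ₁ = 0.404 × 613 → ξ₁ = 247.7 mol.
E balance: n_E = 0 + 1ξ₁ − 2ξ₂ = 186 → ξ₂ = (1·247.7 − 186)/2 = 30.83 mol.
Outlet amounts (n = n₀ + Σ ν·ξ):
  A: 613 − 1(247.7) = 365.3
  E: 0 + 1(247.7) − 2(30.83) = 186
  F: 0 + 2(30.83) = 61.65
Total out = 613 mol; y_F = 61.65 / 613 = 0.1006.

0.101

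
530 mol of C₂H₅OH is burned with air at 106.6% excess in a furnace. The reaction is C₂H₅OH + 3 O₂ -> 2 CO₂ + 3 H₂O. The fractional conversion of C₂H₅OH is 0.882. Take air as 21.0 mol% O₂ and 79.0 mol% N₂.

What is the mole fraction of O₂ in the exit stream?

Stoichiometric O₂ = 3 × 530 = 1590 mol; O₂ fed = 1590 × 2.066 = 3285 mol.
N₂ fed = 3285 × 79/21 = 12360 mol.
Fuel reacted = 0.882 × 530 → ξ = 467.5 mol.
Outlet (n = n₀ + ν ξ):
  C₂H₅OH: 530 − 1(467.5) = 62.54
  O₂: 3285 − 3(467.5) = 1883
  N₂: 12360 (inert)
  CO₂: 0 + 2(467.5) = 934.9
  H₂O: 0 + 3(467.5) = 1402
Total out = 16640 mol; y_O₂ = 1883 / 16640 = 0.1131.

0.113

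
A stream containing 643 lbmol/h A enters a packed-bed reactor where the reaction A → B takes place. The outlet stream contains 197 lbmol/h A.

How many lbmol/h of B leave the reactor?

446 lbmol/h

For A: n = n₀ − 1ξ → 197 = 643 − 1ξ, giving ξ = 446 lbmol/h.
Outlet amounts (n = n₀ + ν ξ):
  A: 643 − 1(446) = 197
  B: 0 + 1(446) = 446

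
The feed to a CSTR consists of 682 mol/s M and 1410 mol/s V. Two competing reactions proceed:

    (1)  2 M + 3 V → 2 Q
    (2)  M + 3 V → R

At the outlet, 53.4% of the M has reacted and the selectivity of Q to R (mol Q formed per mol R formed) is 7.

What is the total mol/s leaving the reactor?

1480 mol/s

Conversion of M: M consumed = 0.534 × 682 = 364.2 mol/s = 2ξ₁ + 1ξ₂.
Selectivity: 2ξ₁ / (1ξ₂) = 7 → ξ₁ = 3.5 ξ₂.
Substitute: (2·3.5 + 1) ξ₂ = 364.2 → ξ₂ = 45.52 mol/s, ξ₁ = 159.3 mol/s.
Outlet amounts (n = n₀ + Σ ν·ξ):
  M: 682 − 2(159.3) − 1(45.52) = 317.8
  V: 1410 − 3(159.3) − 3(45.52) = 795.4
  Q: 0 + 2(159.3) = 318.7
  R: 0 + 1(45.52) = 45.52
Total out = 317.8 + 795.4 + 318.7 + 45.52 = 1477 mol/s.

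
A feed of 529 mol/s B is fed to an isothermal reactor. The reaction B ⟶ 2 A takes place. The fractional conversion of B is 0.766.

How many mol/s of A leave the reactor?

B reacted = 0.766 × 529 = 405.2 mol/s; ν_B = −1, so ξ = 405.2/1 = 405.2 mol/s.
Outlet amounts (n = n₀ + ν ξ):
  B: 529 − 1(405.2) = 123.8
  A: 0 + 2(405.2) = 810.4

810 mol/s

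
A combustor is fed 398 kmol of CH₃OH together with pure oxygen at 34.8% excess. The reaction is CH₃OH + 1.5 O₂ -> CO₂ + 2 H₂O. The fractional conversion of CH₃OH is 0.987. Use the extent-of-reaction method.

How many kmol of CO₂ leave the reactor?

Stoichiometric O₂ = 1.5 × 398 = 597 kmol; O₂ fed = 597 × 1.348 = 804.8 kmol.
Fuel reacted = 0.987 × 398 → ξ = 392.8 kmol.
Outlet (n = n₀ + ν ξ):
  CH₃OH: 398 − 1(392.8) = 5.174
  O₂: 804.8 − 1.5(392.8) = 215.5
  CO₂: 0 + 1(392.8) = 392.8
  H₂O: 0 + 2(392.8) = 785.7

393 kmol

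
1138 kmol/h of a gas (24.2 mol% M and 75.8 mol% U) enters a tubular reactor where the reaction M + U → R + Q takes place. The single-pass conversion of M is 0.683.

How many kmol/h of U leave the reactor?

675 kmol/h

M reacted = 0.683 × 275.4 = 188.1 kmol/h; ν_M = −1, so ξ = 188.1/1 = 188.1 kmol/h.
Outlet amounts (n = n₀ + ν ξ):
  M: 275.4 − 1(188.1) = 87.3
  U: 862.6 − 1(188.1) = 674.5
  R: 0 + 1(188.1) = 188.1
  Q: 0 + 1(188.1) = 188.1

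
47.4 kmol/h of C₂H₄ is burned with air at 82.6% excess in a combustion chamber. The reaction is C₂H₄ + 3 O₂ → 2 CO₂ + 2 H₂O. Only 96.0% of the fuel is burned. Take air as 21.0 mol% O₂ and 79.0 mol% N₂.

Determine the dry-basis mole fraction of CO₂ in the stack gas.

0.0763

Stoichiometric O₂ = 3 × 47.4 = 142.2 kmol/h; O₂ fed = 142.2 × 1.826 = 259.7 kmol/h.
N₂ fed = 259.7 × 79/21 = 976.8 kmol/h.
Fuel reacted = 0.96 × 47.4 → ξ = 45.5 kmol/h.
Outlet (n = n₀ + ν ξ):
  C₂H₄: 47.4 − 1(45.5) = 1.896
  O₂: 259.7 − 3(45.5) = 123.1
  N₂: 976.8 (inert)
  CO₂: 0 + 2(45.5) = 91.01
  H₂O: 0 + 2(45.5) = 91.01
Dry total = 1193 kmol/h; y_CO₂ (dry) = 91.01 / 1193 = 0.07629.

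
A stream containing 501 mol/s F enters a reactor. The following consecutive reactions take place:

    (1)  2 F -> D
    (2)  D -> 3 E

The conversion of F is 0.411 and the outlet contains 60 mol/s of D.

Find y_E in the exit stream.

Conversion of F: F consumed = 2ξ₁ = 0.411 × 501 → ξ₁ = 103 mol/s.
D balance: n_D = 0 + 1ξ₁ − 1ξ₂ = 60 → ξ₂ = (1·103 − 60)/1 = 42.96 mol/s.
Outlet amounts (n = n₀ + Σ ν·ξ):
  F: 501 − 2(103) = 295.1
  D: 0 + 1(103) − 1(42.96) = 60
  E: 0 + 3(42.96) = 128.9
Total out = 484 mol/s; y_E = 128.9 / 484 = 0.2663.

0.266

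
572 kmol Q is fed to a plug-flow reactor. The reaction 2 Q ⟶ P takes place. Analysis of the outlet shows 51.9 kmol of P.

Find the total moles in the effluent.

For P: n = n₀ + 1ξ → 51.9 = 0 + 1ξ, giving ξ = 51.9 kmol.
Outlet amounts (n = n₀ + ν ξ):
  Q: 572 − 2(51.9) = 468.2
  P: 0 + 1(51.9) = 51.9
Total out = 468.2 + 51.9 = 520.1 kmol.

520 kmol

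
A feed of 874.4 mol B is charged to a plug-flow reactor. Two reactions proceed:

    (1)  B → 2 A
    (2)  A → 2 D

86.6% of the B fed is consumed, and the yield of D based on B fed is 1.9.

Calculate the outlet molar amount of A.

Conversion of B: B consumed = 1ξ₁ = 0.866 × 874.4 → ξ₁ = 757.2 mol.
Yield of D: 2ξ₂ / 874.4 = 1.9 → ξ₂ = 830.7 mol.
Outlet amounts (n = n₀ + Σ ν·ξ):
  B: 874.4 − 1(757.2) = 117.2
  A: 0 + 2(757.2) − 1(830.7) = 683.8
  D: 0 + 2(830.7) = 1661

684 mol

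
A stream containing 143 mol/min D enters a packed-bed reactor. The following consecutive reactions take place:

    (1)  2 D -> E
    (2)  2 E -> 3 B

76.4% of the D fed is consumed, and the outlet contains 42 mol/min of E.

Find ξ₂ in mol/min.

ξ₂ = 6.31 mol/min

Conversion of D: D consumed = 2ξ₁ = 0.764 × 143 → ξ₁ = 54.63 mol/min.
E balance: n_E = 0 + 1ξ₁ − 2ξ₂ = 42 → ξ₂ = (1·54.63 − 42)/2 = 6.313 mol/min.
Outlet amounts (n = n₀ + Σ ν·ξ):
  D: 143 − 2(54.63) = 33.75
  E: 0 + 1(54.63) − 2(6.313) = 42
  B: 0 + 3(6.313) = 18.94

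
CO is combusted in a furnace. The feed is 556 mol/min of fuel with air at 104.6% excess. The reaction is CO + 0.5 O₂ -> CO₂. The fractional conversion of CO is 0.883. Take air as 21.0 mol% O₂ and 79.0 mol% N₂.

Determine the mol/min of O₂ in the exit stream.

Stoichiometric O₂ = 0.5 × 556 = 278 mol/min; O₂ fed = 278 × 2.046 = 568.8 mol/min.
N₂ fed = 568.8 × 79/21 = 2140 mol/min.
Fuel reacted = 0.883 × 556 → ξ = 490.9 mol/min.
Outlet (n = n₀ + ν ξ):
  CO: 556 − 1(490.9) = 65.05
  O₂: 568.8 − 0.5(490.9) = 323.3
  N₂: 2140 (inert)
  CO₂: 0 + 1(490.9) = 490.9

323 mol/min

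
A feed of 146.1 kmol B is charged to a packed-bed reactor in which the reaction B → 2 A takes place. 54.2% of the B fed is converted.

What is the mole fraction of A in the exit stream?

0.703

B reacted = 0.542 × 146.1 = 79.19 kmol; ν_B = −1, so ξ = 79.19/1 = 79.19 kmol.
Outlet amounts (n = n₀ + ν ξ):
  B: 146.1 − 1(79.19) = 66.91
  A: 0 + 2(79.19) = 158.4
Total out = 225.3 kmol; y_A = 158.4 / 225.3 = 0.703.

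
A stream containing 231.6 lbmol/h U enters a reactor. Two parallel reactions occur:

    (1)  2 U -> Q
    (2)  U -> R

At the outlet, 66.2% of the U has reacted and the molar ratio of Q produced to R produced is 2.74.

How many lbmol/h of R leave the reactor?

23.7 lbmol/h

Conversion of U: U consumed = 0.662 × 231.6 = 153.3 lbmol/h = 2ξ₁ + 1ξ₂.
Selectivity: 1ξ₁ / (1ξ₂) = 2.74 → ξ₁ = 2.74 ξ₂.
Substitute: (2·2.74 + 1) ξ₂ = 153.3 → ξ₂ = 23.66 lbmol/h, ξ₁ = 64.83 lbmol/h.
Outlet amounts (n = n₀ + Σ ν·ξ):
  U: 231.6 − 2(64.83) − 1(23.66) = 78.28
  Q: 0 + 1(64.83) = 64.83
  R: 0 + 1(23.66) = 23.66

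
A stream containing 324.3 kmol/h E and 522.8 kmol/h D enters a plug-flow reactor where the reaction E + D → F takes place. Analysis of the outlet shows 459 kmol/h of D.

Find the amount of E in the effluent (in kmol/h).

For D: n = n₀ − 1ξ → 459 = 522.8 − 1ξ, giving ξ = 63.8 kmol/h.
Outlet amounts (n = n₀ + ν ξ):
  E: 324.3 − 1(63.8) = 260.5
  D: 522.8 − 1(63.8) = 459
  F: 0 + 1(63.8) = 63.8

261 kmol/h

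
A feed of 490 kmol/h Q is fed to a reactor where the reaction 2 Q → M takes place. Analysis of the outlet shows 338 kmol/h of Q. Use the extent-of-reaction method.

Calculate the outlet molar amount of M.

For Q: n = n₀ − 2ξ → 338 = 490 − 2ξ, giving ξ = 76 kmol/h.
Outlet amounts (n = n₀ + ν ξ):
  Q: 490 − 2(76) = 338
  M: 0 + 1(76) = 76

76 kmol/h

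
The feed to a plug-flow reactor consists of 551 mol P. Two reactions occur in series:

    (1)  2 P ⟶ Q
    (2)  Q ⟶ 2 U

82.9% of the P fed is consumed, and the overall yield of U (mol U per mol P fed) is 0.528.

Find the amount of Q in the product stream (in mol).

82.9 mol

Conversion of P: P consumed = 2ξ₁ = 0.829 × 551 → ξ₁ = 228.4 mol.
Yield of U: 2ξ₂ / 551 = 0.528 → ξ₂ = 145.5 mol.
Outlet amounts (n = n₀ + Σ ν·ξ):
  P: 551 − 2(228.4) = 94.22
  Q: 0 + 1(228.4) − 1(145.5) = 82.93
  U: 0 + 2(145.5) = 290.9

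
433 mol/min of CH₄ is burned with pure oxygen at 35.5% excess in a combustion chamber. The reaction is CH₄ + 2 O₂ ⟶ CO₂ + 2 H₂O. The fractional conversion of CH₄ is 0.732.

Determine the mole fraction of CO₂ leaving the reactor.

0.197

Stoichiometric O₂ = 2 × 433 = 866 mol/min; O₂ fed = 866 × 1.355 = 1173 mol/min.
Fuel reacted = 0.732 × 433 → ξ = 317 mol/min.
Outlet (n = n₀ + ν ξ):
  CH₄: 433 − 1(317) = 116
  O₂: 1173 − 2(317) = 539.5
  CO₂: 0 + 1(317) = 317
  H₂O: 0 + 2(317) = 633.9
Total out = 1606 mol/min; y_CO₂ = 317 / 1606 = 0.1973.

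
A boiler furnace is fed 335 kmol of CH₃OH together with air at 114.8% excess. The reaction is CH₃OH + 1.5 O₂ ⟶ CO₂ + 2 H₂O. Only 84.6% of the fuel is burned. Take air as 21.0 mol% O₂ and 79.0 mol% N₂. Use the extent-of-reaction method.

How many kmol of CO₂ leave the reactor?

Stoichiometric O₂ = 1.5 × 335 = 502.5 kmol; O₂ fed = 502.5 × 2.148 = 1079 kmol.
N₂ fed = 1079 × 79/21 = 4060 kmol.
Fuel reacted = 0.846 × 335 → ξ = 283.4 kmol.
Outlet (n = n₀ + ν ξ):
  CH₃OH: 335 − 1(283.4) = 51.59
  O₂: 1079 − 1.5(283.4) = 654.3
  N₂: 4060 (inert)
  CO₂: 0 + 1(283.4) = 283.4
  H₂O: 0 + 2(283.4) = 566.8

283 kmol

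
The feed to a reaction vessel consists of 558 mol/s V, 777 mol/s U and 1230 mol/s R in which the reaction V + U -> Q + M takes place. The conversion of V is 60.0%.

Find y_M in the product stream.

0.131

V reacted = 0.6 × 558 = 334.8 mol/s; ν_V = −1, so ξ = 334.8/1 = 334.8 mol/s.
Outlet amounts (n = n₀ + ν ξ):
  V: 558 − 1(334.8) = 223.2
  U: 777 − 1(334.8) = 442.2
  Q: 0 + 1(334.8) = 334.8
  M: 0 + 1(334.8) = 334.8
  R: 1230 (inert)
Total out = 2565 mol/s; y_M = 334.8 / 2565 = 0.1305.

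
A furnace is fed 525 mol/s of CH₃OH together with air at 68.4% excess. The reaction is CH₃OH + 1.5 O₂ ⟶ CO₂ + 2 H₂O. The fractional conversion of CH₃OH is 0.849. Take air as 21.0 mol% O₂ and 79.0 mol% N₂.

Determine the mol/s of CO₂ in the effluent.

Stoichiometric O₂ = 1.5 × 525 = 787.5 mol/s; O₂ fed = 787.5 × 1.684 = 1326 mol/s.
N₂ fed = 1326 × 79/21 = 4989 mol/s.
Fuel reacted = 0.849 × 525 → ξ = 445.7 mol/s.
Outlet (n = n₀ + ν ξ):
  CH₃OH: 525 − 1(445.7) = 79.28
  O₂: 1326 − 1.5(445.7) = 657.6
  N₂: 4989 (inert)
  CO₂: 0 + 1(445.7) = 445.7
  H₂O: 0 + 2(445.7) = 891.4

446 mol/s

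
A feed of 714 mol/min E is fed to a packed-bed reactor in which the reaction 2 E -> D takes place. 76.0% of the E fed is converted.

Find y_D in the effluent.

E reacted = 0.76 × 714 = 542.6 mol/min; ν_E = −2, so ξ = 542.6/2 = 271.3 mol/min.
Outlet amounts (n = n₀ + ν ξ):
  E: 714 − 2(271.3) = 171.4
  D: 0 + 1(271.3) = 271.3
Total out = 442.7 mol/min; y_D = 271.3 / 442.7 = 0.6129.

0.613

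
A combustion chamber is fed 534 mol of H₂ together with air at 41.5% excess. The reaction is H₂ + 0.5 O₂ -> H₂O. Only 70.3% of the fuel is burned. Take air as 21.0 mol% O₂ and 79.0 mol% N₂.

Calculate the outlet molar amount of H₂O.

Stoichiometric O₂ = 0.5 × 534 = 267 mol; O₂ fed = 267 × 1.415 = 377.8 mol.
N₂ fed = 377.8 × 79/21 = 1421 mol.
Fuel reacted = 0.703 × 534 → ξ = 375.4 mol.
Outlet (n = n₀ + ν ξ):
  H₂: 534 − 1(375.4) = 158.6
  O₂: 377.8 − 0.5(375.4) = 190.1
  N₂: 1421 (inert)
  H₂O: 0 + 1(375.4) = 375.4

375 mol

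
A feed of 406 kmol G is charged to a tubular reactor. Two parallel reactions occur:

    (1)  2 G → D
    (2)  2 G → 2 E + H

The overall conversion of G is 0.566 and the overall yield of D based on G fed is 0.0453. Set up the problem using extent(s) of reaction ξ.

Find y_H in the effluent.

Yield of D: 1ξ₁ / 406 = 0.0453 → ξ₁ = 18.39 kmol.
Conversion of G: 2ξ₁ + 2ξ₂ = 0.566 × 406 = 229.8 → ξ₂ = 96.51 kmol.
Outlet amounts (n = n₀ + Σ ν·ξ):
  G: 406 − 2(18.39) − 2(96.51) = 176.2
  D: 0 + 1(18.39) = 18.39
  E: 0 + 2(96.51) = 193
  H: 0 + 1(96.51) = 96.51
Total out = 484.1 kmol; y_H = 96.51 / 484.1 = 0.1993.

0.199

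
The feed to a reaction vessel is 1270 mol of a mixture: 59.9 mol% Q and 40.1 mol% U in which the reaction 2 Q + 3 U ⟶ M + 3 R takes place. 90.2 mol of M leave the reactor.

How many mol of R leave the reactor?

For M: n = n₀ + 1ξ → 90.2 = 0 + 1ξ, giving ξ = 90.2 mol.
Outlet amounts (n = n₀ + ν ξ):
  Q: 760.7 − 2(90.2) = 580.3
  U: 509.3 − 3(90.2) = 238.7
  M: 0 + 1(90.2) = 90.2
  R: 0 + 3(90.2) = 270.6

271 mol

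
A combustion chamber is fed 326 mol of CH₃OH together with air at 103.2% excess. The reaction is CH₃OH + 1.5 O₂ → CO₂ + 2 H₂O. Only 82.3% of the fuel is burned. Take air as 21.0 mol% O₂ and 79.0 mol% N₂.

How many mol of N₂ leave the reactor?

3740 mol

Stoichiometric O₂ = 1.5 × 326 = 489 mol; O₂ fed = 489 × 2.032 = 993.6 mol.
N₂ fed = 993.6 × 79/21 = 3738 mol.
Fuel reacted = 0.823 × 326 → ξ = 268.3 mol.
Outlet (n = n₀ + ν ξ):
  CH₃OH: 326 − 1(268.3) = 57.7
  O₂: 993.6 − 1.5(268.3) = 591.2
  N₂: 3738 (inert)
  CO₂: 0 + 1(268.3) = 268.3
  H₂O: 0 + 2(268.3) = 536.6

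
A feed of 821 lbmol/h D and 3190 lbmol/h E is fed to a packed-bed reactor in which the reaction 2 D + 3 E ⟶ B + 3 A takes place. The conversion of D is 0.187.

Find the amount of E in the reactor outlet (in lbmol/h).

D reacted = 0.187 × 821 = 153.5 lbmol/h; ν_D = −2, so ξ = 153.5/2 = 76.76 lbmol/h.
Outlet amounts (n = n₀ + ν ξ):
  D: 821 − 2(76.76) = 667.5
  E: 3190 − 3(76.76) = 2960
  B: 0 + 1(76.76) = 76.76
  A: 0 + 3(76.76) = 230.3

2960 lbmol/h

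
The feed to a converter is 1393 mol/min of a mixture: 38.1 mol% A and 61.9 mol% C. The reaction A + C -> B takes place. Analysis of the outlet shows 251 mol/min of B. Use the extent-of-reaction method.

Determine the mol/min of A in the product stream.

280 mol/min

For B: n = n₀ + 1ξ → 251 = 0 + 1ξ, giving ξ = 251 mol/min.
Outlet amounts (n = n₀ + ν ξ):
  A: 530.7 − 1(251) = 279.7
  C: 862.3 − 1(251) = 611.3
  B: 0 + 1(251) = 251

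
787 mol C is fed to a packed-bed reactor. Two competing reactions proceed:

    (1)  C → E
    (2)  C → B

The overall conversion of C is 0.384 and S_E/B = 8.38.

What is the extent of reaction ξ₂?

Conversion of C: C consumed = 0.384 × 787 = 302.2 mol = 1ξ₁ + 1ξ₂.
Selectivity: 1ξ₁ / (1ξ₂) = 8.38 → ξ₁ = 8.38 ξ₂.
Substitute: (1·8.38 + 1) ξ₂ = 302.2 → ξ₂ = 32.22 mol, ξ₁ = 270 mol.
Outlet amounts (n = n₀ + Σ ν·ξ):
  C: 787 − 1(270) − 1(32.22) = 484.8
  E: 0 + 1(270) = 270
  B: 0 + 1(32.22) = 32.22

ξ₂ = 32.2 mol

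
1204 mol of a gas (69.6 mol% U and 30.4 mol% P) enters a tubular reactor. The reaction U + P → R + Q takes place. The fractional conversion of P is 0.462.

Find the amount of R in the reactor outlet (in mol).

P reacted = 0.462 × 366 = 169.1 mol; ν_P = −1, so ξ = 169.1/1 = 169.1 mol.
Outlet amounts (n = n₀ + ν ξ):
  U: 838 − 1(169.1) = 668.9
  P: 366 − 1(169.1) = 196.9
  R: 0 + 1(169.1) = 169.1
  Q: 0 + 1(169.1) = 169.1

169 mol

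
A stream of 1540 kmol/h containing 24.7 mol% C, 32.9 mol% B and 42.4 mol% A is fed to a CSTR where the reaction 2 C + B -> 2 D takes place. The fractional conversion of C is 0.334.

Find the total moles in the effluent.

C reacted = 0.334 × 380.4 = 127 kmol/h; ν_C = −2, so ξ = 127/2 = 63.52 kmol/h.
Outlet amounts (n = n₀ + ν ξ):
  C: 380.4 − 2(63.52) = 253.3
  B: 506.7 − 1(63.52) = 443.1
  D: 0 + 2(63.52) = 127
  A: 653 (inert)
Total out = 253.3 + 443.1 + 127 + 653 = 1476 kmol/h.

1480 kmol/h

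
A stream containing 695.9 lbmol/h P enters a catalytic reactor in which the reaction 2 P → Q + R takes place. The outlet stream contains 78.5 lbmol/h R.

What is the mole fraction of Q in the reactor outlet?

0.113

For R: n = n₀ + 1ξ → 78.5 = 0 + 1ξ, giving ξ = 78.5 lbmol/h.
Outlet amounts (n = n₀ + ν ξ):
  P: 695.9 − 2(78.5) = 538.9
  Q: 0 + 1(78.5) = 78.5
  R: 0 + 1(78.5) = 78.5
Total out = 695.9 lbmol/h; y_Q = 78.5 / 695.9 = 0.1128.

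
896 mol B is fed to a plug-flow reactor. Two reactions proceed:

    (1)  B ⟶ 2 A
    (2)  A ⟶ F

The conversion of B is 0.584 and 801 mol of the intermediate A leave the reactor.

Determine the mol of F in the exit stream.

246 mol

Conversion of B: B consumed = 1ξ₁ = 0.584 × 896 → ξ₁ = 523.3 mol.
A balance: n_A = 0 + 2ξ₁ − 1ξ₂ = 801 → ξ₂ = (2·523.3 − 801)/1 = 245.5 mol.
Outlet amounts (n = n₀ + Σ ν·ξ):
  B: 896 − 1(523.3) = 372.7
  A: 0 + 2(523.3) − 1(245.5) = 801
  F: 0 + 1(245.5) = 245.5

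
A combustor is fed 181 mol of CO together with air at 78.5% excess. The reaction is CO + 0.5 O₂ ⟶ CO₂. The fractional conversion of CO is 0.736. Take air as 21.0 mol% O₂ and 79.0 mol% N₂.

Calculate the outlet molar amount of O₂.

Stoichiometric O₂ = 0.5 × 181 = 90.5 mol; O₂ fed = 90.5 × 1.785 = 161.5 mol.
N₂ fed = 161.5 × 79/21 = 607.7 mol.
Fuel reacted = 0.736 × 181 → ξ = 133.2 mol.
Outlet (n = n₀ + ν ξ):
  CO: 181 − 1(133.2) = 47.78
  O₂: 161.5 − 0.5(133.2) = 94.93
  N₂: 607.7 (inert)
  CO₂: 0 + 1(133.2) = 133.2

94.9 mol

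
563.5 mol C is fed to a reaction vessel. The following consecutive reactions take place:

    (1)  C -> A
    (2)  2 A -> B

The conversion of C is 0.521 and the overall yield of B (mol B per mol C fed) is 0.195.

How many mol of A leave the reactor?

73.8 mol

Conversion of C: C consumed = 1ξ₁ = 0.521 × 563.5 → ξ₁ = 293.6 mol.
Yield of B: 1ξ₂ / 563.5 = 0.195 → ξ₂ = 109.9 mol.
Outlet amounts (n = n₀ + Σ ν·ξ):
  C: 563.5 − 1(293.6) = 269.9
  A: 0 + 1(293.6) − 2(109.9) = 73.82
  B: 0 + 1(109.9) = 109.9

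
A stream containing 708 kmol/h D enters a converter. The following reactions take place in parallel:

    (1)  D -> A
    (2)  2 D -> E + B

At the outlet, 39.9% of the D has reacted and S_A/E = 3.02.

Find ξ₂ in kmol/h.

ξ₂ = 56.3 kmol/h

Conversion of D: D consumed = 0.399 × 708 = 282.5 kmol/h = 1ξ₁ + 2ξ₂.
Selectivity: 1ξ₁ / (1ξ₂) = 3.02 → ξ₁ = 3.02 ξ₂.
Substitute: (1·3.02 + 2) ξ₂ = 282.5 → ξ₂ = 56.27 kmol/h, ξ₁ = 169.9 kmol/h.
Outlet amounts (n = n₀ + Σ ν·ξ):
  D: 708 − 1(169.9) − 2(56.27) = 425.5
  A: 0 + 1(169.9) = 169.9
  E: 0 + 1(56.27) = 56.27
  B: 0 + 1(56.27) = 56.27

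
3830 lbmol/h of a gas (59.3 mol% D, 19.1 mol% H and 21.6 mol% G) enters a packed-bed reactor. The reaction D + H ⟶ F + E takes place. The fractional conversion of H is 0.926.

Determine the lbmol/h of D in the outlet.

H reacted = 0.926 × 731.5 = 677.4 lbmol/h; ν_H = −1, so ξ = 677.4/1 = 677.4 lbmol/h.
Outlet amounts (n = n₀ + ν ξ):
  D: 2271 − 1(677.4) = 1594
  H: 731.5 − 1(677.4) = 54.13
  F: 0 + 1(677.4) = 677.4
  E: 0 + 1(677.4) = 677.4
  G: 827.3 (inert)

1590 lbmol/h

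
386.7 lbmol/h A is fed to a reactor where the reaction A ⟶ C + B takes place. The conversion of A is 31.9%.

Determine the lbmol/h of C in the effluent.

A reacted = 0.319 × 386.7 = 123.4 lbmol/h; ν_A = −1, so ξ = 123.4/1 = 123.4 lbmol/h.
Outlet amounts (n = n₀ + ν ξ):
  A: 386.7 − 1(123.4) = 263.3
  C: 0 + 1(123.4) = 123.4
  B: 0 + 1(123.4) = 123.4

123 lbmol/h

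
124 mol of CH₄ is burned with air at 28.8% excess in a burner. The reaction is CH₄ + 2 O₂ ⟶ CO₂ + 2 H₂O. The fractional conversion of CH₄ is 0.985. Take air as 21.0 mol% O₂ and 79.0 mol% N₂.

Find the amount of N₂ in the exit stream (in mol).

Stoichiometric O₂ = 2 × 124 = 248 mol; O₂ fed = 248 × 1.288 = 319.4 mol.
N₂ fed = 319.4 × 79/21 = 1202 mol.
Fuel reacted = 0.985 × 124 → ξ = 122.1 mol.
Outlet (n = n₀ + ν ξ):
  CH₄: 124 − 1(122.1) = 1.86
  O₂: 319.4 − 2(122.1) = 75.14
  N₂: 1202 (inert)
  CO₂: 0 + 1(122.1) = 122.1
  H₂O: 0 + 2(122.1) = 244.3

1200 mol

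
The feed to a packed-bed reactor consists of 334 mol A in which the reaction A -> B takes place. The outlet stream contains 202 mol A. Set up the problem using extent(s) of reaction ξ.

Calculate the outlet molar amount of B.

For A: n = n₀ − 1ξ → 202 = 334 − 1ξ, giving ξ = 132 mol.
Outlet amounts (n = n₀ + ν ξ):
  A: 334 − 1(132) = 202
  B: 0 + 1(132) = 132

132 mol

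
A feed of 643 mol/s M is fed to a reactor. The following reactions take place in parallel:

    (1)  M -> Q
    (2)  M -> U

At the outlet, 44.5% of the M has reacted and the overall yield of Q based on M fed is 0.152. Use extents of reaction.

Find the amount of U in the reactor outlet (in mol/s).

188 mol/s

Yield of Q: 1ξ₁ / 643 = 0.152 → ξ₁ = 97.74 mol/s.
Conversion of M: 1ξ₁ + 1ξ₂ = 0.445 × 643 = 286.1 → ξ₂ = 188.4 mol/s.
Outlet amounts (n = n₀ + Σ ν·ξ):
  M: 643 − 1(97.74) − 1(188.4) = 356.9
  Q: 0 + 1(97.74) = 97.74
  U: 0 + 1(188.4) = 188.4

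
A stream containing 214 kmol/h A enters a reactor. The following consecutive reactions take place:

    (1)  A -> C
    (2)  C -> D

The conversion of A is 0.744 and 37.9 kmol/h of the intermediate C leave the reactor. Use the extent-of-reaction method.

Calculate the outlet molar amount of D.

121 kmol/h

Conversion of A: A consumed = 1ξ₁ = 0.744 × 214 → ξ₁ = 159.2 kmol/h.
C balance: n_C = 0 + 1ξ₁ − 1ξ₂ = 37.9 → ξ₂ = (1·159.2 − 37.9)/1 = 121.3 kmol/h.
Outlet amounts (n = n₀ + Σ ν·ξ):
  A: 214 − 1(159.2) = 54.78
  C: 0 + 1(159.2) − 1(121.3) = 37.9
  D: 0 + 1(121.3) = 121.3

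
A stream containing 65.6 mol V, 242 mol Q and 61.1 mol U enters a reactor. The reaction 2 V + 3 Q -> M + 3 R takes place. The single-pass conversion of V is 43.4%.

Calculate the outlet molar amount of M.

V reacted = 0.434 × 65.6 = 28.47 mol; ν_V = −2, so ξ = 28.47/2 = 14.24 mol.
Outlet amounts (n = n₀ + ν ξ):
  V: 65.6 − 2(14.24) = 37.13
  Q: 242 − 3(14.24) = 199.3
  M: 0 + 1(14.24) = 14.24
  R: 0 + 3(14.24) = 42.71
  U: 61.1 (inert)

14.2 mol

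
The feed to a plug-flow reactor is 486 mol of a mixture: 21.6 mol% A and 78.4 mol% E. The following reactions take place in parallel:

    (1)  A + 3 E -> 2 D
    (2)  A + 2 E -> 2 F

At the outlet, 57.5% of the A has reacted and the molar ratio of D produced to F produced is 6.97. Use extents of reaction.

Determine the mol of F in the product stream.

Conversion of A: A consumed = 0.575 × 105 = 60.36 mol = 1ξ₁ + 1ξ₂.
Selectivity: 2ξ₁ / (2ξ₂) = 6.97 → ξ₁ = 6.97 ξ₂.
Substitute: (1·6.97 + 1) ξ₂ = 60.36 → ξ₂ = 7.574 mol, ξ₁ = 52.79 mol.
Outlet amounts (n = n₀ + Σ ν·ξ):
  A: 105 − 1(52.79) − 1(7.574) = 44.61
  E: 381 − 3(52.79) − 2(7.574) = 207.5
  D: 0 + 2(52.79) = 105.6
  F: 0 + 2(7.574) = 15.15

15.1 mol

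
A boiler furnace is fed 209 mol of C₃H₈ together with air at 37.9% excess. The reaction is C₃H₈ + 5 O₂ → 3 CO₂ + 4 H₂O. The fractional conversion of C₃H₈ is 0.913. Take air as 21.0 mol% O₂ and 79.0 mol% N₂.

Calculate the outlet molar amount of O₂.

Stoichiometric O₂ = 5 × 209 = 1045 mol; O₂ fed = 1045 × 1.379 = 1441 mol.
N₂ fed = 1441 × 79/21 = 5421 mol.
Fuel reacted = 0.913 × 209 → ξ = 190.8 mol.
Outlet (n = n₀ + ν ξ):
  C₃H₈: 209 − 1(190.8) = 18.18
  O₂: 1441 − 5(190.8) = 487
  N₂: 5421 (inert)
  CO₂: 0 + 3(190.8) = 572.5
  H₂O: 0 + 4(190.8) = 763.3

487 mol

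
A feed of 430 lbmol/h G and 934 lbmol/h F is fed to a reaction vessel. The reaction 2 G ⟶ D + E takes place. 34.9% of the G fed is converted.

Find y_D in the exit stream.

0.055

G reacted = 0.349 × 430 = 150.1 lbmol/h; ν_G = −2, so ξ = 150.1/2 = 75.03 lbmol/h.
Outlet amounts (n = n₀ + ν ξ):
  G: 430 − 2(75.03) = 279.9
  D: 0 + 1(75.03) = 75.03
  E: 0 + 1(75.03) = 75.03
  F: 934 (inert)
Total out = 1364 lbmol/h; y_D = 75.03 / 1364 = 0.05501.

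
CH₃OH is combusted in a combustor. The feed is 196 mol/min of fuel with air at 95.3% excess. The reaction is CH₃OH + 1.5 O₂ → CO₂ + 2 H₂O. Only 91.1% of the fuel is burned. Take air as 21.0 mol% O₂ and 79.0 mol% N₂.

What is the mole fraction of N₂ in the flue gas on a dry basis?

0.811

Stoichiometric O₂ = 1.5 × 196 = 294 mol/min; O₂ fed = 294 × 1.953 = 574.2 mol/min.
N₂ fed = 574.2 × 79/21 = 2160 mol/min.
Fuel reacted = 0.911 × 196 → ξ = 178.6 mol/min.
Outlet (n = n₀ + ν ξ):
  CH₃OH: 196 − 1(178.6) = 17.44
  O₂: 574.2 − 1.5(178.6) = 306.3
  N₂: 2160 (inert)
  CO₂: 0 + 1(178.6) = 178.6
  H₂O: 0 + 2(178.6) = 357.1
Dry total = 2662 mol/min; y_N₂ (dry) = 2160 / 2662 = 0.8113.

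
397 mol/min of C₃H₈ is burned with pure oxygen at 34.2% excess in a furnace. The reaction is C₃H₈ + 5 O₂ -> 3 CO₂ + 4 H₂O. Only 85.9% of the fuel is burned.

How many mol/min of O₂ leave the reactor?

959 mol/min

Stoichiometric O₂ = 5 × 397 = 1985 mol/min; O₂ fed = 1985 × 1.342 = 2664 mol/min.
Fuel reacted = 0.859 × 397 → ξ = 341 mol/min.
Outlet (n = n₀ + ν ξ):
  C₃H₈: 397 − 1(341) = 55.98
  O₂: 2664 − 5(341) = 958.8
  CO₂: 0 + 3(341) = 1023
  H₂O: 0 + 4(341) = 1364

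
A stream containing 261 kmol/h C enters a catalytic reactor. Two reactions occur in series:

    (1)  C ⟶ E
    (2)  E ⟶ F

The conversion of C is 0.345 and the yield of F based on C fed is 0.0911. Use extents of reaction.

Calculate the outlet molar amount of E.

66.3 kmol/h

Conversion of C: C consumed = 1ξ₁ = 0.345 × 261 → ξ₁ = 90.04 kmol/h.
Yield of F: 1ξ₂ / 261 = 0.0911 → ξ₂ = 23.78 kmol/h.
Outlet amounts (n = n₀ + Σ ν·ξ):
  C: 261 − 1(90.04) = 171
  E: 0 + 1(90.04) − 1(23.78) = 66.27
  F: 0 + 1(23.78) = 23.78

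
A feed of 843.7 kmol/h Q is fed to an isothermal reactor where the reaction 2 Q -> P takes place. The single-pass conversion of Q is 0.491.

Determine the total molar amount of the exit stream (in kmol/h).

637 kmol/h

Q reacted = 0.491 × 843.7 = 414.3 kmol/h; ν_Q = −2, so ξ = 414.3/2 = 207.1 kmol/h.
Outlet amounts (n = n₀ + ν ξ):
  Q: 843.7 − 2(207.1) = 429.4
  P: 0 + 1(207.1) = 207.1
Total out = 429.4 + 207.1 = 636.6 kmol/h.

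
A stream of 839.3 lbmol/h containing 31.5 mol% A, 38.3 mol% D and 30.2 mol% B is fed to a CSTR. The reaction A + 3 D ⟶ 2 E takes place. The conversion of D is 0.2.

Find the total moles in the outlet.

796 lbmol/h

D reacted = 0.2 × 321.5 = 64.29 lbmol/h; ν_D = −3, so ξ = 64.29/3 = 21.43 lbmol/h.
Outlet amounts (n = n₀ + ν ξ):
  A: 264.4 − 1(21.43) = 242.9
  D: 321.5 − 3(21.43) = 257.2
  E: 0 + 2(21.43) = 42.86
  B: 253.5 (inert)
Total out = 242.9 + 257.2 + 42.86 + 253.5 = 796.4 lbmol/h.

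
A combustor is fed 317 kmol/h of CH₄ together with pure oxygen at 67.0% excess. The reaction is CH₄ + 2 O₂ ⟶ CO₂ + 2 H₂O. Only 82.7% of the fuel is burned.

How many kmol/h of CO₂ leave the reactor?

Stoichiometric O₂ = 2 × 317 = 634 kmol/h; O₂ fed = 634 × 1.670 = 1059 kmol/h.
Fuel reacted = 0.827 × 317 → ξ = 262.2 kmol/h.
Outlet (n = n₀ + ν ξ):
  CH₄: 317 − 1(262.2) = 54.84
  O₂: 1059 − 2(262.2) = 534.5
  CO₂: 0 + 1(262.2) = 262.2
  H₂O: 0 + 2(262.2) = 524.3

262 kmol/h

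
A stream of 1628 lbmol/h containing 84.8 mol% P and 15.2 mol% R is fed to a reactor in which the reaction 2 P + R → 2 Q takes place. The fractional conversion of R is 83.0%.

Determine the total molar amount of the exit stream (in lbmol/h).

R reacted = 0.83 × 247.5 = 205.4 lbmol/h; ν_R = −1, so ξ = 205.4/1 = 205.4 lbmol/h.
Outlet amounts (n = n₀ + ν ξ):
  P: 1381 − 2(205.4) = 969.8
  R: 247.5 − 1(205.4) = 42.07
  Q: 0 + 2(205.4) = 410.8
Total out = 969.8 + 42.07 + 410.8 = 1423 lbmol/h.

1420 lbmol/h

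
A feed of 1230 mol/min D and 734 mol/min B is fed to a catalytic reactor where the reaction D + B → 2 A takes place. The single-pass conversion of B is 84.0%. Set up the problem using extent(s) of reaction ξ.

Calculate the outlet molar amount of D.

B reacted = 0.84 × 734 = 616.6 mol/min; ν_B = −1, so ξ = 616.6/1 = 616.6 mol/min.
Outlet amounts (n = n₀ + ν ξ):
  D: 1230 − 1(616.6) = 613.4
  B: 734 − 1(616.6) = 117.4
  A: 0 + 2(616.6) = 1233

613 mol/min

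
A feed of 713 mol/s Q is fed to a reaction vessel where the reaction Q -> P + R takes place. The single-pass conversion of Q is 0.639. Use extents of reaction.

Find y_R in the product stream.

0.39

Q reacted = 0.639 × 713 = 455.6 mol/s; ν_Q = −1, so ξ = 455.6/1 = 455.6 mol/s.
Outlet amounts (n = n₀ + ν ξ):
  Q: 713 − 1(455.6) = 257.4
  P: 0 + 1(455.6) = 455.6
  R: 0 + 1(455.6) = 455.6
Total out = 1169 mol/s; y_R = 455.6 / 1169 = 0.3899.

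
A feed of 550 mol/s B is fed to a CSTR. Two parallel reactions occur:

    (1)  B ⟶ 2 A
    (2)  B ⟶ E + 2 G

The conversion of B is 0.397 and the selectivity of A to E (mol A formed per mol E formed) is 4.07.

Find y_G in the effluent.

0.171

Conversion of B: B consumed = 0.397 × 550 = 218.4 mol/s = 1ξ₁ + 1ξ₂.
Selectivity: 2ξ₁ / (1ξ₂) = 4.07 → ξ₁ = 2.035 ξ₂.
Substitute: (1·2.035 + 1) ξ₂ = 218.4 → ξ₂ = 71.94 mol/s, ξ₁ = 146.4 mol/s.
Outlet amounts (n = n₀ + Σ ν·ξ):
  B: 550 − 1(146.4) − 1(71.94) = 331.6
  A: 0 + 2(146.4) = 292.8
  E: 0 + 1(71.94) = 71.94
  G: 0 + 2(71.94) = 143.9
Total out = 840.3 mol/s; y_G = 143.9 / 840.3 = 0.1712.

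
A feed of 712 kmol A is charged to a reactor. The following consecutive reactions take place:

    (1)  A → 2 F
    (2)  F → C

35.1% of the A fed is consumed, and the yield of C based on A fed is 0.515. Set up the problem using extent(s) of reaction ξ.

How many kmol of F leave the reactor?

Conversion of A: A consumed = 1ξ₁ = 0.351 × 712 → ξ₁ = 249.9 kmol.
Yield of C: 1ξ₂ / 712 = 0.515 → ξ₂ = 366.7 kmol.
Outlet amounts (n = n₀ + Σ ν·ξ):
  A: 712 − 1(249.9) = 462.1
  F: 0 + 2(249.9) − 1(366.7) = 133.1
  C: 0 + 1(366.7) = 366.7

133 kmol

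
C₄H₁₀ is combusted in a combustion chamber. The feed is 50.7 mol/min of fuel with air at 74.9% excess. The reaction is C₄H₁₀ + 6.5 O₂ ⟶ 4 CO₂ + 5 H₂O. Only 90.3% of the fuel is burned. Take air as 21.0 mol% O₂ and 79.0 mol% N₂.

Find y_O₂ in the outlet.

Stoichiometric O₂ = 6.5 × 50.7 = 329.6 mol/min; O₂ fed = 329.6 × 1.749 = 576.4 mol/min.
N₂ fed = 576.4 × 79/21 = 2168 mol/min.
Fuel reacted = 0.903 × 50.7 → ξ = 45.78 mol/min.
Outlet (n = n₀ + ν ξ):
  C₄H₁₀: 50.7 − 1(45.78) = 4.918
  O₂: 576.4 − 6.5(45.78) = 278.8
  N₂: 2168 (inert)
  CO₂: 0 + 4(45.78) = 183.1
  H₂O: 0 + 5(45.78) = 228.9
Total out = 2864 mol/min; y_O₂ = 278.8 / 2864 = 0.09734.

0.0973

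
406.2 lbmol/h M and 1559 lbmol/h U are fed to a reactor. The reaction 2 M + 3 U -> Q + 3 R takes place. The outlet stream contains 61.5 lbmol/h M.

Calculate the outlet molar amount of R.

For M: n = n₀ − 2ξ → 61.5 = 406.2 − 2ξ, giving ξ = 172.3 lbmol/h.
Outlet amounts (n = n₀ + ν ξ):
  M: 406.2 − 2(172.3) = 61.5
  U: 1559 − 3(172.3) = 1042
  Q: 0 + 1(172.3) = 172.3
  R: 0 + 3(172.3) = 517

517 lbmol/h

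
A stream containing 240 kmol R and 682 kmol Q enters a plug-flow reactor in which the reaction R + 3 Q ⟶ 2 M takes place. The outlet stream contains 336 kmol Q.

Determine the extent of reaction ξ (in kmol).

For Q: n = n₀ − 3ξ → 336 = 682 − 3ξ, giving ξ = 115.3 kmol.
Outlet amounts (n = n₀ + ν ξ):
  R: 240 − 1(115.3) = 124.7
  Q: 682 − 3(115.3) = 336
  M: 0 + 2(115.3) = 230.7

ξ = 115 kmol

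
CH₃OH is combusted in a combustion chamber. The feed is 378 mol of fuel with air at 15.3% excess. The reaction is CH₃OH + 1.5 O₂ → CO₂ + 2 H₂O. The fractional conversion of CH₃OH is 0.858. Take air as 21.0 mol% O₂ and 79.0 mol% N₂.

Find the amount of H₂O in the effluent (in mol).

649 mol

Stoichiometric O₂ = 1.5 × 378 = 567 mol; O₂ fed = 567 × 1.153 = 653.8 mol.
N₂ fed = 653.8 × 79/21 = 2459 mol.
Fuel reacted = 0.858 × 378 → ξ = 324.3 mol.
Outlet (n = n₀ + ν ξ):
  CH₃OH: 378 − 1(324.3) = 53.68
  O₂: 653.8 − 1.5(324.3) = 167.3
  N₂: 2459 (inert)
  CO₂: 0 + 1(324.3) = 324.3
  H₂O: 0 + 2(324.3) = 648.6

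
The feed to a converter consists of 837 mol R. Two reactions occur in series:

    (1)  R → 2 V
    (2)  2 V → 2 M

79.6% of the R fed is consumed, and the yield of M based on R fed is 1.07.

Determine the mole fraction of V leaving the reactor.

0.291

Conversion of R: R consumed = 1ξ₁ = 0.796 × 837 → ξ₁ = 666.3 mol.
Yield of M: 2ξ₂ / 837 = 1.07 → ξ₂ = 447.8 mol.
Outlet amounts (n = n₀ + Σ ν·ξ):
  R: 837 − 1(666.3) = 170.7
  V: 0 + 2(666.3) − 2(447.8) = 436.9
  M: 0 + 2(447.8) = 895.6
Total out = 1503 mol; y_V = 436.9 / 1503 = 0.2906.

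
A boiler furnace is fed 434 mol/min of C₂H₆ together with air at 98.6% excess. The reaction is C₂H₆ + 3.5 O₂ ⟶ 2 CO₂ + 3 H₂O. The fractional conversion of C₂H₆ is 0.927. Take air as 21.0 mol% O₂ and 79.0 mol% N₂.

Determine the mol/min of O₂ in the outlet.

1610 mol/min

Stoichiometric O₂ = 3.5 × 434 = 1519 mol/min; O₂ fed = 1519 × 1.986 = 3017 mol/min.
N₂ fed = 3017 × 79/21 = 11350 mol/min.
Fuel reacted = 0.927 × 434 → ξ = 402.3 mol/min.
Outlet (n = n₀ + ν ξ):
  C₂H₆: 434 − 1(402.3) = 31.68
  O₂: 3017 − 3.5(402.3) = 1609
  N₂: 11350 (inert)
  CO₂: 0 + 2(402.3) = 804.6
  H₂O: 0 + 3(402.3) = 1207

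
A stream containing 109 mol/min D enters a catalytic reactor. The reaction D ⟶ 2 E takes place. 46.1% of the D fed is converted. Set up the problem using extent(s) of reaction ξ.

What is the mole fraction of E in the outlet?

0.631

D reacted = 0.461 × 109 = 50.25 mol/min; ν_D = −1, so ξ = 50.25/1 = 50.25 mol/min.
Outlet amounts (n = n₀ + ν ξ):
  D: 109 − 1(50.25) = 58.75
  E: 0 + 2(50.25) = 100.5
Total out = 159.2 mol/min; y_E = 100.5 / 159.2 = 0.6311.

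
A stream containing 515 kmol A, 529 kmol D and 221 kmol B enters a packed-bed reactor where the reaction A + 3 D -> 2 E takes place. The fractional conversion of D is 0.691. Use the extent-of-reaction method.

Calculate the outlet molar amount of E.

D reacted = 0.691 × 529 = 365.5 kmol; ν_D = −3, so ξ = 365.5/3 = 121.8 kmol.
Outlet amounts (n = n₀ + ν ξ):
  A: 515 − 1(121.8) = 393.2
  D: 529 − 3(121.8) = 163.5
  E: 0 + 2(121.8) = 243.7
  B: 221 (inert)

244 kmol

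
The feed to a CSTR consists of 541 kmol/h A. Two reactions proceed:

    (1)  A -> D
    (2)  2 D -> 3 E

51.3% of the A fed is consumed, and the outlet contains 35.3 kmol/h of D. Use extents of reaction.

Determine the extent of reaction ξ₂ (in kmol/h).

ξ₂ = 121 kmol/h

Conversion of A: A consumed = 1ξ₁ = 0.513 × 541 → ξ₁ = 277.5 kmol/h.
D balance: n_D = 0 + 1ξ₁ − 2ξ₂ = 35.3 → ξ₂ = (1·277.5 − 35.3)/2 = 121.1 kmol/h.
Outlet amounts (n = n₀ + Σ ν·ξ):
  A: 541 − 1(277.5) = 263.5
  D: 0 + 1(277.5) − 2(121.1) = 35.3
  E: 0 + 3(121.1) = 363.3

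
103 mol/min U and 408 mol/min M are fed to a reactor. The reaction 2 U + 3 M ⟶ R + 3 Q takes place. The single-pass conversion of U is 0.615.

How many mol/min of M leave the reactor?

U reacted = 0.615 × 103 = 63.34 mol/min; ν_U = −2, so ξ = 63.34/2 = 31.67 mol/min.
Outlet amounts (n = n₀ + ν ξ):
  U: 103 − 2(31.67) = 39.66
  M: 408 − 3(31.67) = 313
  R: 0 + 1(31.67) = 31.67
  Q: 0 + 3(31.67) = 95.02

313 mol/min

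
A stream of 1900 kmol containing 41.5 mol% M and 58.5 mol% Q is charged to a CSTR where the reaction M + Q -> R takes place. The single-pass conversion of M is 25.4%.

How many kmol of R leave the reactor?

M reacted = 0.254 × 788.5 = 200.3 kmol; ν_M = −1, so ξ = 200.3/1 = 200.3 kmol.
Outlet amounts (n = n₀ + ν ξ):
  M: 788.5 − 1(200.3) = 588.2
  Q: 1112 − 1(200.3) = 911.2
  R: 0 + 1(200.3) = 200.3

200 kmol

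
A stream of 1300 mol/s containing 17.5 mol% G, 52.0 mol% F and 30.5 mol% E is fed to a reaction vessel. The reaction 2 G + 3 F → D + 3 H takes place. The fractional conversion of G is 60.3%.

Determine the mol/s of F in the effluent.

470 mol/s

G reacted = 0.603 × 227.5 = 137.2 mol/s; ν_G = −2, so ξ = 137.2/2 = 68.59 mol/s.
Outlet amounts (n = n₀ + ν ξ):
  G: 227.5 − 2(68.59) = 90.32
  F: 676 − 3(68.59) = 470.2
  D: 0 + 1(68.59) = 68.59
  H: 0 + 3(68.59) = 205.8
  E: 396.5 (inert)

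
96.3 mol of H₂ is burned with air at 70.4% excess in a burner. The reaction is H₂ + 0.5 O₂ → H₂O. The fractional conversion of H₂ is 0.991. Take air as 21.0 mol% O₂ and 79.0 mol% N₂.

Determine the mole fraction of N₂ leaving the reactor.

Stoichiometric O₂ = 0.5 × 96.3 = 48.15 mol; O₂ fed = 48.15 × 1.704 = 82.05 mol.
N₂ fed = 82.05 × 79/21 = 308.7 mol.
Fuel reacted = 0.991 × 96.3 → ξ = 95.43 mol.
Outlet (n = n₀ + ν ξ):
  H₂: 96.3 − 1(95.43) = 0.8667
  O₂: 82.05 − 0.5(95.43) = 34.33
  N₂: 308.7 (inert)
  H₂O: 0 + 1(95.43) = 95.43
Total out = 439.3 mol; y_N₂ = 308.7 / 439.3 = 0.7026.

0.703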